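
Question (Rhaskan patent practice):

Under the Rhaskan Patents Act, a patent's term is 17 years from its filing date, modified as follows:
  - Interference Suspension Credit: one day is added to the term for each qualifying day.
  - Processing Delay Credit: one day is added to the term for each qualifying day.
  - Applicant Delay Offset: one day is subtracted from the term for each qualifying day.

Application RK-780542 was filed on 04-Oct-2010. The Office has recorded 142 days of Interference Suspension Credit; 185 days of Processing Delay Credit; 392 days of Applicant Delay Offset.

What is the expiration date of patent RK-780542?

Base term: filing date + 17 years → 4 October 2027.
Interference Suspension Credit: +142 days → 23 February 2028.
Processing Delay Credit: +185 days → 26 August 2028.
Applicant Delay Offset: −392 days → 31 July 2027.

July 31, 2027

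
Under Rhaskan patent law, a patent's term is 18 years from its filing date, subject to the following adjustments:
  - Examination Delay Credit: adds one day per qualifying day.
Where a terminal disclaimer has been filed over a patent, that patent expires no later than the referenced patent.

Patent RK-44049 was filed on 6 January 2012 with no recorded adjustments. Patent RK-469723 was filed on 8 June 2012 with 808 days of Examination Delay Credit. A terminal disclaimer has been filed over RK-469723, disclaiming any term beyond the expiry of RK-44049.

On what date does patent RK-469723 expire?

January 6, 2030

Natural term of RK-469723:
  Base: filing + 18 years → 8 June 2030.
  Examination Delay Credit: +808 days → 24 August 2032.
Expiry of referenced patent RK-44049:
  Base: filing + 18 years → 6 January 2030.
Terminal disclaimer: RK-469723 expires on the earlier of 24 August 2032 and 6 January 2030.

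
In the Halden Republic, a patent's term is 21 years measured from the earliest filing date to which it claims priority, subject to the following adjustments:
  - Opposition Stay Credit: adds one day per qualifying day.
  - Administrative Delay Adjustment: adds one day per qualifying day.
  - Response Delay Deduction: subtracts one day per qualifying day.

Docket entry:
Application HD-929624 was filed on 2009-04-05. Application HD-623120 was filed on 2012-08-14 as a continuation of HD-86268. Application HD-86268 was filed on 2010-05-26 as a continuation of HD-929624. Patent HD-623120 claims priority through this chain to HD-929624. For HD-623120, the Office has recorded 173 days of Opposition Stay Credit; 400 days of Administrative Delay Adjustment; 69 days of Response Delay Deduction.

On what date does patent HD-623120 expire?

August 22, 2031

Earliest priority filing: 5 April 2009.
Base term: 5 April 2009 + 21 years → 5 April 2030.
Opposition Stay Credit: +173 days → 25 September 2030.
Administrative Delay Adjustment: +400 days → 30 October 2031.
Response Delay Deduction: −69 days → 22 August 2031.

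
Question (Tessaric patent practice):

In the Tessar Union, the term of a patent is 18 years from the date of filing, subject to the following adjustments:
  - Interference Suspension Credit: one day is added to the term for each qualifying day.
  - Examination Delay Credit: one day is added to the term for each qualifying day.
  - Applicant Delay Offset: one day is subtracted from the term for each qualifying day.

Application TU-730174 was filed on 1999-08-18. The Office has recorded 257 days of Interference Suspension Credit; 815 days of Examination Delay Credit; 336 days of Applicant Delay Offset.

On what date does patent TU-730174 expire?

2019-08-24

Base term: filing date + 18 years → 18 August 2017.
Interference Suspension Credit: +257 days → 2 May 2018.
Examination Delay Credit: +815 days → 25 July 2020.
Applicant Delay Offset: −336 days → 24 August 2019.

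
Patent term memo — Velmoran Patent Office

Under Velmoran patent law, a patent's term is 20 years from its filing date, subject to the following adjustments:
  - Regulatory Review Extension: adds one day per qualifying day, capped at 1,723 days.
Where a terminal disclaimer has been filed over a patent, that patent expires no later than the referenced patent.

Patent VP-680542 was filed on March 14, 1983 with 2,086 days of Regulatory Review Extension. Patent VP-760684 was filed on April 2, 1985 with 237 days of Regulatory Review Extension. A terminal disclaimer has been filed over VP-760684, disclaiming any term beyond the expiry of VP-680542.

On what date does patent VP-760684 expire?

November 25, 2005

Natural term of VP-760684:
  Base: filing + 20 years → 2 April 2005.
  Regulatory Review Extension: 237 days (within the 1723-day cap) → +237 days → 25 November 2005.
Expiry of referenced patent VP-680542:
  Base: filing + 20 years → 14 March 2003.
  Regulatory Review Extension: 2086 days claimed exceeds the 1723-day cap, so +1723 days → 1 December 2007.
Terminal disclaimer: VP-760684 expires on the earlier of 25 November 2005 and 1 December 2007.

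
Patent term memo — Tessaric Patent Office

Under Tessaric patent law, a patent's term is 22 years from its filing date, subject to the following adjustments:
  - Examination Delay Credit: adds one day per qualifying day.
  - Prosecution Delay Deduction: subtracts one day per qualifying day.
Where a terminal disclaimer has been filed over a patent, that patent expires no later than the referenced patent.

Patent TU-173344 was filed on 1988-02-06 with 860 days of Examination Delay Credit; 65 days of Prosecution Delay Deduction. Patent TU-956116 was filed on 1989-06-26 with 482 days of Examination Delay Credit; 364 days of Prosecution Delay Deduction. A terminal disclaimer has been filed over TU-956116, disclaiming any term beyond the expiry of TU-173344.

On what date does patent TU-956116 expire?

October 22, 2011

Natural term of TU-956116:
  Base: filing + 22 years → 26 June 2011.
  Examination Delay Credit: +482 days → 20 October 2012.
  Prosecution Delay Deduction: −364 days → 22 October 2011.
Expiry of referenced patent TU-173344:
  Base: filing + 22 years → 6 February 2010.
  Examination Delay Credit: +860 days → 15 June 2012.
  Prosecution Delay Deduction: −65 days → 11 April 2012.
Terminal disclaimer: TU-956116 expires on the earlier of 22 October 2011 and 11 April 2012.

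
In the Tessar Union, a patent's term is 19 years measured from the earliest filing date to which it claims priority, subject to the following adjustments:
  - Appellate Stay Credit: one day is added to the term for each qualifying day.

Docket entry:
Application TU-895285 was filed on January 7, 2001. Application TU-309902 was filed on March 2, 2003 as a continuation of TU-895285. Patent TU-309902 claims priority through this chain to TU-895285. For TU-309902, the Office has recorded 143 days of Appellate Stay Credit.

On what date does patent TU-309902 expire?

Earliest priority filing: 7 January 2001.
Base term: 7 January 2001 + 19 years → 7 January 2020.
Appellate Stay Credit: +143 days → 29 May 2020.

2020-05-29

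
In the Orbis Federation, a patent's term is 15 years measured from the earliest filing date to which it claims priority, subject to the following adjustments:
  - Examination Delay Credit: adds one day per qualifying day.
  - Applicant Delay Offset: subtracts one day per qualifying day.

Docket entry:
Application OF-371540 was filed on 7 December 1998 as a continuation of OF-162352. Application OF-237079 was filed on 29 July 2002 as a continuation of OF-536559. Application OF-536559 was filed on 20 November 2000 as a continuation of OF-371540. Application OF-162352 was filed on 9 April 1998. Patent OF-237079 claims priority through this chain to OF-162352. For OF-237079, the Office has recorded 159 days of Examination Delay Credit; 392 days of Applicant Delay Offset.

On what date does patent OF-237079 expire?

2012-08-19

Earliest priority filing: 9 April 1998.
Base term: 9 April 1998 + 15 years → 9 April 2013.
Examination Delay Credit: +159 days → 15 September 2013.
Applicant Delay Offset: −392 days → 19 August 2012.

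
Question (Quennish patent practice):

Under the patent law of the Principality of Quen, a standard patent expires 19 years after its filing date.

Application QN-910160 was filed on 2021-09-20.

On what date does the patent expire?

Filing date + 19 years → 20 September 2040.

September 20, 2040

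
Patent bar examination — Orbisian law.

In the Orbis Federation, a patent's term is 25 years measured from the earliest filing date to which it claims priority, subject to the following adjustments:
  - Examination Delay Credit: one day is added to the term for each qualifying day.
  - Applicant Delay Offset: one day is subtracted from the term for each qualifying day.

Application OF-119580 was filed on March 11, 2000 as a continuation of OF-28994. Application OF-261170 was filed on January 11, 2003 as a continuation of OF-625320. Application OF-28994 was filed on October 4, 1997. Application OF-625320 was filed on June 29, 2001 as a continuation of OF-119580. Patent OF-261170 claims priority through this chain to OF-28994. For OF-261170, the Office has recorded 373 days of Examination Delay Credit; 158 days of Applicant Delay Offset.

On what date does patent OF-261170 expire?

May 7, 2023

Earliest priority filing: 4 October 1997.
Base term: 4 October 1997 + 25 years → 4 October 2022.
Examination Delay Credit: +373 days → 12 October 2023.
Applicant Delay Offset: −158 days → 7 May 2023.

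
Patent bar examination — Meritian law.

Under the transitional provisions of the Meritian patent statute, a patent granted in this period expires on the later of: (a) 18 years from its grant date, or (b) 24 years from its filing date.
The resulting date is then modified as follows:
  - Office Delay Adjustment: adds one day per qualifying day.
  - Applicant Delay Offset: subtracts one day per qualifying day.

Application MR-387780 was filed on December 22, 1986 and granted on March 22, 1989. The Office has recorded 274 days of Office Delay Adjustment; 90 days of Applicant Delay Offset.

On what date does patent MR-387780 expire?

June 24, 2011

(a) grant + 18 years → 22 March 2007.
(b) filing + 24 years → 22 December 2010.
Later of the two: 22 December 2010.
Office Delay Adjustment: +274 days → 22 September 2011.
Applicant Delay Offset: −90 days → 24 June 2011.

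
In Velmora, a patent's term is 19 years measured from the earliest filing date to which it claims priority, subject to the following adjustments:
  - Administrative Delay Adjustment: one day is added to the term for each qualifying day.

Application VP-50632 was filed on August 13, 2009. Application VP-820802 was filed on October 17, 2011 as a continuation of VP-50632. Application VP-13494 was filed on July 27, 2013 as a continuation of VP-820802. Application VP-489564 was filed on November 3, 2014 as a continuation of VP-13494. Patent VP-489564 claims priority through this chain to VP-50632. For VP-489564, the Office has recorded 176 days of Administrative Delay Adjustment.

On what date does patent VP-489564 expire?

2029-02-05

Earliest priority filing: 13 August 2009.
Base term: 13 August 2009 + 19 years → 13 August 2028.
Administrative Delay Adjustment: +176 days → 5 February 2029.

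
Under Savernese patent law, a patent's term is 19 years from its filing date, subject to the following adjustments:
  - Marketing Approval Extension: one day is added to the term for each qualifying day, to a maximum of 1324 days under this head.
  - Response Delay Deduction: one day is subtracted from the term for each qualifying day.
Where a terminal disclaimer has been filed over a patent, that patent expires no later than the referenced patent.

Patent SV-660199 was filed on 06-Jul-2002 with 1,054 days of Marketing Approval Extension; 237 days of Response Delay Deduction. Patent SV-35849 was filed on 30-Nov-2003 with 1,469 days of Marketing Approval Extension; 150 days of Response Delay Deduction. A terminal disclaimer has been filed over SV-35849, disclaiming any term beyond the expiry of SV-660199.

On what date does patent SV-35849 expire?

October 1, 2023

Natural term of SV-35849:
  Base: filing + 19 years → 30 November 2022.
  Marketing Approval Extension: 1469 days claimed exceeds the 1324-day cap, so +1324 days → 16 July 2026.
  Response Delay Deduction: −150 days → 16 February 2026.
Expiry of referenced patent SV-660199:
  Base: filing + 19 years → 6 July 2021.
  Marketing Approval Extension: 1054 days (within the 1324-day cap) → +1054 days → 25 May 2024.
  Response Delay Deduction: −237 days → 1 October 2023.
Terminal disclaimer: SV-35849 expires on the earlier of 16 February 2026 and 1 October 2023.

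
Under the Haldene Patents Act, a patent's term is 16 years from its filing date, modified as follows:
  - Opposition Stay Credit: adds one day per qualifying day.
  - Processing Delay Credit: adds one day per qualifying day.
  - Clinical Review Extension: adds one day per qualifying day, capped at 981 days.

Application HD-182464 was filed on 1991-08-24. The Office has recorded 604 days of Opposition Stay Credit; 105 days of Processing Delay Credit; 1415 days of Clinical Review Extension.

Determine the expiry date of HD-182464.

Base term: filing date + 16 years → 24 August 2007.
Opposition Stay Credit: +604 days → 19 April 2009.
Processing Delay Credit: +105 days → 2 August 2009.
Clinical Review Extension: 1415 days claimed exceeds the 981-day cap, so +981 days → 9 April 2012.

April 9, 2012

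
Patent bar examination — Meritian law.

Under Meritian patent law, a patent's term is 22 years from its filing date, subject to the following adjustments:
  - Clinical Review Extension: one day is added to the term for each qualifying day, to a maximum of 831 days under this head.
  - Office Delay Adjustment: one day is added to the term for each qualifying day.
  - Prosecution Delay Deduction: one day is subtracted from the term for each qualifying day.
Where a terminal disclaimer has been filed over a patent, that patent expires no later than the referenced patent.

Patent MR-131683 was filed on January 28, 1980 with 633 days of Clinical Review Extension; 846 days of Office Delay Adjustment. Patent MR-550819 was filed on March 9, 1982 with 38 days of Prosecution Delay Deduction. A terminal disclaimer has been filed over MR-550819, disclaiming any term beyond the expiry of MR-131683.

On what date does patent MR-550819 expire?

2004-01-31

Natural term of MR-550819:
  Base: filing + 22 years → 9 March 2004.
  Prosecution Delay Deduction: −38 days → 31 January 2004.
Expiry of referenced patent MR-131683:
  Base: filing + 22 years → 28 January 2002.
  Clinical Review Extension: 633 days (within the 831-day cap) → +633 days → 23 October 2003.
  Office Delay Adjustment: +846 days → 15 February 2006.
Terminal disclaimer: MR-550819 expires on the earlier of 31 January 2004 and 15 February 2006.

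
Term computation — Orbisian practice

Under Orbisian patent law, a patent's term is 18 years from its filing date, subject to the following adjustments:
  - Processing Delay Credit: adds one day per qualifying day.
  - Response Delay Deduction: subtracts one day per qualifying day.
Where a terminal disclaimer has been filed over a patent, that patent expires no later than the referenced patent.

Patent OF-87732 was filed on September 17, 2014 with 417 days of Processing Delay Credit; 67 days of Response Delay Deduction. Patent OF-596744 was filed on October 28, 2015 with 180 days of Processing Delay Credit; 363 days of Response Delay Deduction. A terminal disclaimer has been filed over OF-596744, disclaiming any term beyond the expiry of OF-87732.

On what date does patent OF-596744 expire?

Natural term of OF-596744:
  Base: filing + 18 years → 28 October 2033.
  Processing Delay Credit: +180 days → 26 April 2034.
  Response Delay Deduction: −363 days → 28 April 2033.
Expiry of referenced patent OF-87732:
  Base: filing + 18 years → 17 September 2032.
  Processing Delay Credit: +417 days → 8 November 2033.
  Response Delay Deduction: −67 days → 2 September 2033.
Terminal disclaimer: OF-596744 expires on the earlier of 28 April 2033 and 2 September 2033.

April 28, 2033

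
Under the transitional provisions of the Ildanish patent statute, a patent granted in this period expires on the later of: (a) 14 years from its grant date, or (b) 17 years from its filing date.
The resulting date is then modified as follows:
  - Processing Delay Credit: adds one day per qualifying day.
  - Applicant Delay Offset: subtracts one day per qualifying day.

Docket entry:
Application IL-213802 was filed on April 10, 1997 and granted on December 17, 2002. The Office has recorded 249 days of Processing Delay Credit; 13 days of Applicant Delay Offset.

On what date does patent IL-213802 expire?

2017-08-10

(a) grant + 14 years → 17 December 2016.
(b) filing + 17 years → 10 April 2014.
Later of the two: 17 December 2016.
Processing Delay Credit: +249 days → 23 August 2017.
Applicant Delay Offset: −13 days → 10 August 2017.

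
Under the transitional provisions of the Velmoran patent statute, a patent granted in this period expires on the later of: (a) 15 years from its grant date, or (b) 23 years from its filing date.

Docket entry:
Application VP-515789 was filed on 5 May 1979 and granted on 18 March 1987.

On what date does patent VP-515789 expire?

2002-05-05

(a) grant + 15 years → 18 March 2002.
(b) filing + 23 years → 5 May 2002.
Later of the two: 5 May 2002.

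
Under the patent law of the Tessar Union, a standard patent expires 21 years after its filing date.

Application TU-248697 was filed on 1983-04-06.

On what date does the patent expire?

April 6, 2004

Filing date + 21 years → 6 April 2004.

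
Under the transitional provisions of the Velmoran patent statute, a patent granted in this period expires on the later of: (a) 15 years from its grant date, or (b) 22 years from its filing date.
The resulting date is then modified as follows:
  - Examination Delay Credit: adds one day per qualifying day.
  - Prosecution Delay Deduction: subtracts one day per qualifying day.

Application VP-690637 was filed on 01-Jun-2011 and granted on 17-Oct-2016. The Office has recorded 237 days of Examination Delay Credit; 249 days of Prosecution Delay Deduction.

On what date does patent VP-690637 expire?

2033-05-20

(a) grant + 15 years → 17 October 2031.
(b) filing + 22 years → 1 June 2033.
Later of the two: 1 June 2033.
Examination Delay Credit: +237 days → 24 January 2034.
Prosecution Delay Deduction: −249 days → 20 May 2033.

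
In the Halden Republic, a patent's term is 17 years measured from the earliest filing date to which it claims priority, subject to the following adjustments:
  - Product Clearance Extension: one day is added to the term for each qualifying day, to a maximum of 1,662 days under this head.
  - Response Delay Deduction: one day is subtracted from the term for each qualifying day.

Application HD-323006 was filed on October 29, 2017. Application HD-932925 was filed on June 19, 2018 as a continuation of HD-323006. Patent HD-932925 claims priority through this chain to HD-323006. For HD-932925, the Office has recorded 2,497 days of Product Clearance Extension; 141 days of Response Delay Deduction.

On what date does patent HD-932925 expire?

Earliest priority filing: 29 October 2017.
Base term: 29 October 2017 + 17 years → 29 October 2034.
Product Clearance Extension: 2497 days claimed exceeds the 1662-day cap, so +1662 days → 18 May 2039.
Response Delay Deduction: −141 days → 28 December 2038.

December 28, 2038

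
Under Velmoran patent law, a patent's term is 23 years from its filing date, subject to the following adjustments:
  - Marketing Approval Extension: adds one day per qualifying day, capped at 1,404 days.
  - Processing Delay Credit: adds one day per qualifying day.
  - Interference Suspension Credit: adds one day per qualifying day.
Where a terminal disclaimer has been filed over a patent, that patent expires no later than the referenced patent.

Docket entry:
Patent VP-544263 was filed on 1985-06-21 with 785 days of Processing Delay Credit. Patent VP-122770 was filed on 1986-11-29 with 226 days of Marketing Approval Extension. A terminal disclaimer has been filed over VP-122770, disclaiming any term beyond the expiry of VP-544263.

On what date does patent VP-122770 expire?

Natural term of VP-122770:
  Base: filing + 23 years → 29 November 2009.
  Marketing Approval Extension: 226 days (within the 1404-day cap) → +226 days → 13 July 2010.
Expiry of referenced patent VP-544263:
  Base: filing + 23 years → 21 June 2008.
  Processing Delay Credit: +785 days → 15 August 2010.
Terminal disclaimer: VP-122770 expires on the earlier of 13 July 2010 and 15 August 2010.

2010-07-13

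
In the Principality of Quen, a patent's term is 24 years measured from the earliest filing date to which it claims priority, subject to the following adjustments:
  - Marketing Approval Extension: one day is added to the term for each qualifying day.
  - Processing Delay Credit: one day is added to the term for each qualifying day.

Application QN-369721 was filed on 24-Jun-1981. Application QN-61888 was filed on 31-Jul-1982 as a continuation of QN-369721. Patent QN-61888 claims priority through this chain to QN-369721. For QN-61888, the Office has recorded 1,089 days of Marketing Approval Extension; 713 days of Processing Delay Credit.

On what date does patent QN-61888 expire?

2010-05-31

Earliest priority filing: 24 June 1981.
Base term: 24 June 1981 + 24 years → 24 June 2005.
Marketing Approval Extension: +1089 days → 17 June 2008.
Processing Delay Credit: +713 days → 31 May 2010.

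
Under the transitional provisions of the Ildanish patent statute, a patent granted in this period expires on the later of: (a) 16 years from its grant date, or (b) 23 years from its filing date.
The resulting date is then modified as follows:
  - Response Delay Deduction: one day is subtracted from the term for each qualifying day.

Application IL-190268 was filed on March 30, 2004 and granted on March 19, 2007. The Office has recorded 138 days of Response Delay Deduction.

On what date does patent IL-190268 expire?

2026-11-12

(a) grant + 16 years → 19 March 2023.
(b) filing + 23 years → 30 March 2027.
Later of the two: 30 March 2027.
Response Delay Deduction: −138 days → 12 November 2026.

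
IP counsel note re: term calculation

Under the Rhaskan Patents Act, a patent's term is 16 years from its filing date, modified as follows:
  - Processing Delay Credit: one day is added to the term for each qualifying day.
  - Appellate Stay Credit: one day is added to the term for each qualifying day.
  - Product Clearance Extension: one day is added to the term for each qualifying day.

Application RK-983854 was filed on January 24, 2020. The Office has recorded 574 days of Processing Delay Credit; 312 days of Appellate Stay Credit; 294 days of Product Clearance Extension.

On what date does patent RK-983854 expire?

April 18, 2039

Base term: filing date + 16 years → 24 January 2036.
Processing Delay Credit: +574 days → 20 August 2037.
Appellate Stay Credit: +312 days → 28 June 2038.
Product Clearance Extension: +294 days → 18 April 2039.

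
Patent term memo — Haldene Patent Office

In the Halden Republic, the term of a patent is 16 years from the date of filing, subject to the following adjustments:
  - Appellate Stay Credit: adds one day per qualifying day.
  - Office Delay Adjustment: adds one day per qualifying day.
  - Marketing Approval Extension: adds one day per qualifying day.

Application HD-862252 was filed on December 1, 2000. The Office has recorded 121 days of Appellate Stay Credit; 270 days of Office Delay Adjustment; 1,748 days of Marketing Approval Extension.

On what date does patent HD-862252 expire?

Base term: filing date + 16 years → 1 December 2016.
Appellate Stay Credit: +121 days → 1 April 2017.
Office Delay Adjustment: +270 days → 27 December 2017.
Marketing Approval Extension: +1748 days → 10 October 2022.

October 10, 2022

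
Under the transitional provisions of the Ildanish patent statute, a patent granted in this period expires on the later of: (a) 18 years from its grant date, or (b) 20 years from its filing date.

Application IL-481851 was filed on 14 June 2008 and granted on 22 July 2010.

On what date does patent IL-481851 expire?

2028-07-22

(a) grant + 18 years → 22 July 2028.
(b) filing + 20 years → 14 June 2028.
Later of the two: 22 July 2028.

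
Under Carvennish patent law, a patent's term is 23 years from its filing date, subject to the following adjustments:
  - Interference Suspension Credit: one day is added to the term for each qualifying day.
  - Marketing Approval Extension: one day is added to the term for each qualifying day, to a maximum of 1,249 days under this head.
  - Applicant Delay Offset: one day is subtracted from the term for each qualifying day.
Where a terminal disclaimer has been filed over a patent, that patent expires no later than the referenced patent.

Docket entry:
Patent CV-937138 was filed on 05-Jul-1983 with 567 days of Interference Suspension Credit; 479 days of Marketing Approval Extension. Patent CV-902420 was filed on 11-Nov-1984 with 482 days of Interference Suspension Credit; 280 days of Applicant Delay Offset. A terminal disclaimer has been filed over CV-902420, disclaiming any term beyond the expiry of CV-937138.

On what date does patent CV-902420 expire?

Natural term of CV-902420:
  Base: filing + 23 years → 11 November 2007.
  Interference Suspension Credit: +482 days → 7 March 2009.
  Applicant Delay Offset: −280 days → 31 May 2008.
Expiry of referenced patent CV-937138:
  Base: filing + 23 years → 5 July 2006.
  Interference Suspension Credit: +567 days → 23 January 2008.
  Marketing Approval Extension: 479 days (within the 1249-day cap) → +479 days → 16 May 2009.
Terminal disclaimer: CV-902420 expires on the earlier of 31 May 2008 and 16 May 2009.

May 31, 2008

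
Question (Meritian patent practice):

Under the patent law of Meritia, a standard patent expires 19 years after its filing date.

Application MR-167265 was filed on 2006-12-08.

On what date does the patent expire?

Filing date + 19 years → 8 December 2025.

December 8, 2025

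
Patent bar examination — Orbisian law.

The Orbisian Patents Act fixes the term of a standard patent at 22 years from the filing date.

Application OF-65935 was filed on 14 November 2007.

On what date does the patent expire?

November 14, 2029

Filing date + 22 years → 14 November 2029.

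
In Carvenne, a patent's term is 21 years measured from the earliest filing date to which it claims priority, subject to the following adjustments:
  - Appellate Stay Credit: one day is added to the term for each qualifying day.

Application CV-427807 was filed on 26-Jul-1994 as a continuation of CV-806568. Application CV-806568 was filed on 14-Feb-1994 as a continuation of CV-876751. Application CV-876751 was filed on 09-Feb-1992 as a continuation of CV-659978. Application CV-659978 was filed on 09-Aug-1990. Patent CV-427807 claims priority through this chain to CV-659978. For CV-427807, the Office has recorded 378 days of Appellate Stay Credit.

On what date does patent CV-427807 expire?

Earliest priority filing: 9 August 1990.
Base term: 9 August 1990 + 21 years → 9 August 2011.
Appellate Stay Credit: +378 days → 21 August 2012.

August 21, 2012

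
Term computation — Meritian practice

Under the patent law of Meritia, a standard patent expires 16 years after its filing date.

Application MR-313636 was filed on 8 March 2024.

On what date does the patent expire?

Filing date + 16 years → 8 March 2040.

March 8, 2040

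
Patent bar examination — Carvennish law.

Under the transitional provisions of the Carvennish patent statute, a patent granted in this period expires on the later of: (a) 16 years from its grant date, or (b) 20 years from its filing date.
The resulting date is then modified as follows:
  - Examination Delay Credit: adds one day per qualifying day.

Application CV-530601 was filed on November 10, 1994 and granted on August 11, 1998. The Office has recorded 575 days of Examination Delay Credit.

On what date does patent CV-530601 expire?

(a) grant + 16 years → 11 August 2014.
(b) filing + 20 years → 10 November 2014.
Later of the two: 10 November 2014.
Examination Delay Credit: +575 days → 7 June 2016.

2016-06-07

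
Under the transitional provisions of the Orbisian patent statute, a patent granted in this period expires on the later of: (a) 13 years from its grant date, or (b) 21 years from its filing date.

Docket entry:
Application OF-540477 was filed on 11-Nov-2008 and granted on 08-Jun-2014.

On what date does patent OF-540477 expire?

(a) grant + 13 years → 8 June 2027.
(b) filing + 21 years → 11 November 2029.
Later of the two: 11 November 2029.

November 11, 2029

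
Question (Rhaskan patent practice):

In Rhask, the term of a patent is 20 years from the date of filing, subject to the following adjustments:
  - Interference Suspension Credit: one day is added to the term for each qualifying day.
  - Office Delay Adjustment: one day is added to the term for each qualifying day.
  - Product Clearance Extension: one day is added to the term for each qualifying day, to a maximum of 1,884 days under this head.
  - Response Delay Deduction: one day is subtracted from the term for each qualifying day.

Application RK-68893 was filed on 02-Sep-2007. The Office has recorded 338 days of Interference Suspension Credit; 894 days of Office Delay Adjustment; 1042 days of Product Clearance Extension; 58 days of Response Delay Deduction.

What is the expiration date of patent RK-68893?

September 26, 2033

Base term: filing date + 20 years → 2 September 2027.
Interference Suspension Credit: +338 days → 5 August 2028.
Office Delay Adjustment: +894 days → 16 January 2031.
Product Clearance Extension: 1042 days (within the 1884-day cap) → +1042 days → 23 November 2033.
Response Delay Deduction: −58 days → 26 September 2033.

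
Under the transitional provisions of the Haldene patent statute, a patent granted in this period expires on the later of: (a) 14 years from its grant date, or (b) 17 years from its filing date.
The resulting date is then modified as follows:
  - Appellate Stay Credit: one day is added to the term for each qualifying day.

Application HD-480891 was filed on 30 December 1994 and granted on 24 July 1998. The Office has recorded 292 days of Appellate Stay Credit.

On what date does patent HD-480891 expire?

(a) grant + 14 years → 24 July 2012.
(b) filing + 17 years → 30 December 2011.
Later of the two: 24 July 2012.
Appellate Stay Credit: +292 days → 12 May 2013.

2013-05-12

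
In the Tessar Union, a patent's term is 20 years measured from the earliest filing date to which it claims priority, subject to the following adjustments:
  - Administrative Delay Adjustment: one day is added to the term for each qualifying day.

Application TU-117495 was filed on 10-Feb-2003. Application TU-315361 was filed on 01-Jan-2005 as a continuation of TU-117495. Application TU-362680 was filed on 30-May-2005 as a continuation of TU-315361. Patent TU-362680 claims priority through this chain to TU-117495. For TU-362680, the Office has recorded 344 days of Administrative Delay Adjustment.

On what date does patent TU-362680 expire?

January 20, 2024

Earliest priority filing: 10 February 2003.
Base term: 10 February 2003 + 20 years → 10 February 2023.
Administrative Delay Adjustment: +344 days → 20 January 2024.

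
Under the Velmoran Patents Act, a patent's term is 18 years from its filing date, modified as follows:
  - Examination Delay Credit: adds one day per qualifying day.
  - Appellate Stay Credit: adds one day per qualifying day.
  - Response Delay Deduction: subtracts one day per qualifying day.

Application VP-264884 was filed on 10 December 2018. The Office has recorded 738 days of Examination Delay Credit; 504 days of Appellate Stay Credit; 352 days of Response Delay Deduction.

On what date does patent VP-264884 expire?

2039-05-19

Base term: filing date + 18 years → 10 December 2036.
Examination Delay Credit: +738 days → 18 December 2038.
Appellate Stay Credit: +504 days → 5 May 2040.
Response Delay Deduction: −352 days → 19 May 2039.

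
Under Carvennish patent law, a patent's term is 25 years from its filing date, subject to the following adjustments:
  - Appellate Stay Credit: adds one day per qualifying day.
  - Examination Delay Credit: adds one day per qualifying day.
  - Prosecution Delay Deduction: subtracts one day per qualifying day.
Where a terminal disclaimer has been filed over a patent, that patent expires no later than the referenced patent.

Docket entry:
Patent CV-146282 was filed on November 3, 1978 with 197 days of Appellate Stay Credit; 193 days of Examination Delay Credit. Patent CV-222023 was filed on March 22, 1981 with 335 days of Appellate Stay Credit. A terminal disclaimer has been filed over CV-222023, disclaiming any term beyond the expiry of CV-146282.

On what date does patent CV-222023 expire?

Natural term of CV-222023:
  Base: filing + 25 years → 22 March 2006.
  Appellate Stay Credit: +335 days → 20 February 2007.
Expiry of referenced patent CV-146282:
  Base: filing + 25 years → 3 November 2003.
  Appellate Stay Credit: +197 days → 18 May 2004.
  Examination Delay Credit: +193 days → 27 November 2004.
Terminal disclaimer: CV-222023 expires on the earlier of 20 February 2007 and 27 November 2004.

November 27, 2004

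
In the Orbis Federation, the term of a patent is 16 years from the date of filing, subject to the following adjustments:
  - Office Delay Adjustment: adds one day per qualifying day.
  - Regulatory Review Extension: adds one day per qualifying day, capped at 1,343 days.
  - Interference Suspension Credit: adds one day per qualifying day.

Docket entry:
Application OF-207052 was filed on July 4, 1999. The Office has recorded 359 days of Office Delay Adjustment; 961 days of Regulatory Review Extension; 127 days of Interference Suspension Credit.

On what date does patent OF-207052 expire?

June 20, 2019

Base term: filing date + 16 years → 4 July 2015.
Office Delay Adjustment: +359 days → 27 June 2016.
Regulatory Review Extension: 961 days (within the 1343-day cap) → +961 days → 13 February 2019.
Interference Suspension Credit: +127 days → 20 June 2019.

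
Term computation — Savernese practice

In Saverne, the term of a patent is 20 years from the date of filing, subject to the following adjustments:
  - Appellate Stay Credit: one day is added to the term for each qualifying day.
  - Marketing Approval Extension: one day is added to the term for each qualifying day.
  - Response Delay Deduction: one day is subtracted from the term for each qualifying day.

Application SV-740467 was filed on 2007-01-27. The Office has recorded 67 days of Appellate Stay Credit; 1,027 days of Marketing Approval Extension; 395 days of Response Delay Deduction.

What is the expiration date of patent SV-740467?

Base term: filing date + 20 years → 27 January 2027.
Appellate Stay Credit: +67 days → 4 April 2027.
Marketing Approval Extension: +1027 days → 25 January 2030.
Response Delay Deduction: −395 days → 26 December 2028.

December 26, 2028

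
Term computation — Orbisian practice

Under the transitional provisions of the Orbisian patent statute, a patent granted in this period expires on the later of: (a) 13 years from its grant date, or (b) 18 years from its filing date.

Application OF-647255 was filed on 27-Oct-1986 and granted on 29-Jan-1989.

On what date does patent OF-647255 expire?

2004-10-27

(a) grant + 13 years → 29 January 2002.
(b) filing + 18 years → 27 October 2004.
Later of the two: 27 October 2004.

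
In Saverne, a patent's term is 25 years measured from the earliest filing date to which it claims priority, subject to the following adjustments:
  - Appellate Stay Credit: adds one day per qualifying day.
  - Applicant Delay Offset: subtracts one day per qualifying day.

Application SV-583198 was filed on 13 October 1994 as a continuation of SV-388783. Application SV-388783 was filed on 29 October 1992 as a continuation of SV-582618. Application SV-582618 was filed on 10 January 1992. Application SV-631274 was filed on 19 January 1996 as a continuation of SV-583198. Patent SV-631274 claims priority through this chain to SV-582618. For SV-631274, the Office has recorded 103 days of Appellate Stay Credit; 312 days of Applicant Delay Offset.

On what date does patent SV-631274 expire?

Earliest priority filing: 10 January 1992.
Base term: 10 January 1992 + 25 years → 10 January 2017.
Appellate Stay Credit: +103 days → 23 April 2017.
Applicant Delay Offset: −312 days → 15 June 2016.

June 15, 2016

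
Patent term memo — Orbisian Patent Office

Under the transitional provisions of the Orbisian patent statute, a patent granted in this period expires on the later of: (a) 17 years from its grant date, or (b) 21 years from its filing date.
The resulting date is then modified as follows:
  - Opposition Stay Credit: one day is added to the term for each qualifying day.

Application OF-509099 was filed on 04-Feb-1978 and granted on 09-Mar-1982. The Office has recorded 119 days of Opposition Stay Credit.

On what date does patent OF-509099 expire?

(a) grant + 17 years → 9 March 1999.
(b) filing + 21 years → 4 February 1999.
Later of the two: 9 March 1999.
Opposition Stay Credit: +119 days → 6 July 1999.

July 6, 1999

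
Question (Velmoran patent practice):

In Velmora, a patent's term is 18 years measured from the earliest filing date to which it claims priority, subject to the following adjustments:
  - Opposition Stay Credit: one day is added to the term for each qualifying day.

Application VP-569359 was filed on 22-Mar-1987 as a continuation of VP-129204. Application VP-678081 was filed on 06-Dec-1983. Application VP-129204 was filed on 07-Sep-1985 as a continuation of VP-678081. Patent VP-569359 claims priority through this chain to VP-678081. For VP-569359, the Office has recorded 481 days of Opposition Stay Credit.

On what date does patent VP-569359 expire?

2003-04-01

Earliest priority filing: 6 December 1983.
Base term: 6 December 1983 + 18 years → 6 December 2001.
Opposition Stay Credit: +481 days → 1 April 2003.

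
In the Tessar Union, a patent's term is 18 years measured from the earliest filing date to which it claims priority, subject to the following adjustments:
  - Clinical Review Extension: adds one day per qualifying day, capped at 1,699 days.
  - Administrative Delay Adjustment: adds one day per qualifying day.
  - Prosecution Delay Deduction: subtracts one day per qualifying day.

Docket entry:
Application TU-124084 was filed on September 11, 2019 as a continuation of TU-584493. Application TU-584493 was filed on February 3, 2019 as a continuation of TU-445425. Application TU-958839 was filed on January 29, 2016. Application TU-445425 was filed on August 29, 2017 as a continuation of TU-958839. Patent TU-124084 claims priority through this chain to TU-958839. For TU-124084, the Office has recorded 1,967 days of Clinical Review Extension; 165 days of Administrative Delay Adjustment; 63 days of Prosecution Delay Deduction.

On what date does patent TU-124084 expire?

2039-01-04

Earliest priority filing: 29 January 2016.
Base term: 29 January 2016 + 18 years → 29 January 2034.
Clinical Review Extension: 1967 days claimed exceeds the 1699-day cap, so +1699 days → 24 September 2038.
Administrative Delay Adjustment: +165 days → 8 March 2039.
Prosecution Delay Deduction: −63 days → 4 January 2039.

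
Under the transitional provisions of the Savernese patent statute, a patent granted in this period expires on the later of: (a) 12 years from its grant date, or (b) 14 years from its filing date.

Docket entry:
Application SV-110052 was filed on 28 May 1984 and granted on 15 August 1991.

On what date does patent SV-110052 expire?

August 15, 2003

(a) grant + 12 years → 15 August 2003.
(b) filing + 14 years → 28 May 1998.
Later of the two: 15 August 2003.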